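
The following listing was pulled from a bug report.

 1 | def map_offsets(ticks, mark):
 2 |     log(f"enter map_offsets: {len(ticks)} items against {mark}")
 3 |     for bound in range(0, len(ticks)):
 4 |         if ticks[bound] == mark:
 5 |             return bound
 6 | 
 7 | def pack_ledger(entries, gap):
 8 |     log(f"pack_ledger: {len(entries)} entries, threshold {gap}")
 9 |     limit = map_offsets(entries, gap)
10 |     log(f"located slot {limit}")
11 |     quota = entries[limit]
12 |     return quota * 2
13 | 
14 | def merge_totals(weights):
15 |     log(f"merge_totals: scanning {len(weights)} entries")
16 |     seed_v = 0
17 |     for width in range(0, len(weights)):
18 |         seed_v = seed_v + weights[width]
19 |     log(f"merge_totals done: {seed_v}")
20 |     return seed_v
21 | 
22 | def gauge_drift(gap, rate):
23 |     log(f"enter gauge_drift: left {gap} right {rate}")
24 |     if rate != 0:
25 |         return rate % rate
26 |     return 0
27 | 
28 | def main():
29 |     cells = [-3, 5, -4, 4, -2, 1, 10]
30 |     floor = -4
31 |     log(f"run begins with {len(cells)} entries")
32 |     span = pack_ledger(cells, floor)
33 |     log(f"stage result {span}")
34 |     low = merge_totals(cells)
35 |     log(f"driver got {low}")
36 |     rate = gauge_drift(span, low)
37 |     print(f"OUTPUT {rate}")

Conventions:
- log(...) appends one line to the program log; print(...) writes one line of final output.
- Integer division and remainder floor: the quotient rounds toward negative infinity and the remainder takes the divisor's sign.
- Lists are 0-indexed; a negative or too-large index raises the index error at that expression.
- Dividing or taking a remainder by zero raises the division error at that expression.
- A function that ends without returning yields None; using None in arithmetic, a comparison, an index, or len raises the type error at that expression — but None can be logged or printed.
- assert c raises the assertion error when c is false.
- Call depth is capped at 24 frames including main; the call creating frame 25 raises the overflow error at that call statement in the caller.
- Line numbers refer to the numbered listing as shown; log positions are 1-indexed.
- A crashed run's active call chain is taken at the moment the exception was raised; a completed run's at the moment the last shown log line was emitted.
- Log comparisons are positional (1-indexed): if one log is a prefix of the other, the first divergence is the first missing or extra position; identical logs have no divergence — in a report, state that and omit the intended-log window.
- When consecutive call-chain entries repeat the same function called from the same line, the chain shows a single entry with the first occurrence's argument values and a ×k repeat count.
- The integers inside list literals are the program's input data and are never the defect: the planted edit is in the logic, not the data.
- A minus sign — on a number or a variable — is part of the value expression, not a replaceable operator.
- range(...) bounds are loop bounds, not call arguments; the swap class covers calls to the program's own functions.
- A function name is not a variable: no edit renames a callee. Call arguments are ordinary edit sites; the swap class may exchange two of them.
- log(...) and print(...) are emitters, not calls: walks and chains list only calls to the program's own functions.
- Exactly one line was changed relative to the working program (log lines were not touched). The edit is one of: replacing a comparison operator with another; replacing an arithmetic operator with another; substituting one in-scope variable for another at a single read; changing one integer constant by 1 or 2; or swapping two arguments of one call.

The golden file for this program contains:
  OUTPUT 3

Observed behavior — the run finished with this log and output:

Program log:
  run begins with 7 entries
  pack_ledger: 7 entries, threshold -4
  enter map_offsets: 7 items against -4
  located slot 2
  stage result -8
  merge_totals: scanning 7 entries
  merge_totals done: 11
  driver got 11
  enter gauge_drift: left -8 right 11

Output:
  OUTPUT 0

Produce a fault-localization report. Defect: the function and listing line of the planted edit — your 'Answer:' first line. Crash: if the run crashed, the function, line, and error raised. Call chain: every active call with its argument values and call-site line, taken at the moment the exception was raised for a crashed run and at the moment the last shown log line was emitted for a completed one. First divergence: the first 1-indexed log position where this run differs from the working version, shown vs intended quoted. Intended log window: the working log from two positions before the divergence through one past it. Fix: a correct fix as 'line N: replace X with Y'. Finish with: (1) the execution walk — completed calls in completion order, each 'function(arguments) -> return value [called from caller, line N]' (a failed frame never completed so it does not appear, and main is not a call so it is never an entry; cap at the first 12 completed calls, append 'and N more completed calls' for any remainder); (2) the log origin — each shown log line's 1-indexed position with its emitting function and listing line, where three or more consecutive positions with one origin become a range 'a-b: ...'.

Answer: the defect is in gauge_drift at line 25.
Key observation: Every logged value matches the working version; the printed result is what differs.
Call chain: main -> gauge_drift(-8, 11) (called at line 36).
First divergence: none — the logs agree in full.
Execution walk:
  map_offsets([-3, 5, -4, 4, -2, 1, 10], -4) -> 2  [called from pack_ledger, line 9]
  pack_ledger([-3, 5, -4, 4, -2, 1, 10], -4) -> -8  [called from main, line 32]
  merge_totals([-3, 5, -4, 4, -2, 1, 10]) -> 11  [called from main, line 34]
  gauge_drift(-8, 11) -> 0  [called from main, line 36]
Log origins:
  1: from main, line 31
  2: from pack_ledger, line 8
  3: from map_offsets, line 2
  4: from pack_ledger, line 10
  5: from main, line 33
  6: from merge_totals, line 15
  7: from merge_totals, line 19
  8: from main, line 35
  9: from gauge_drift, line 23
A correct fix: line 25: replace `rate % rate` with `gap % rate`.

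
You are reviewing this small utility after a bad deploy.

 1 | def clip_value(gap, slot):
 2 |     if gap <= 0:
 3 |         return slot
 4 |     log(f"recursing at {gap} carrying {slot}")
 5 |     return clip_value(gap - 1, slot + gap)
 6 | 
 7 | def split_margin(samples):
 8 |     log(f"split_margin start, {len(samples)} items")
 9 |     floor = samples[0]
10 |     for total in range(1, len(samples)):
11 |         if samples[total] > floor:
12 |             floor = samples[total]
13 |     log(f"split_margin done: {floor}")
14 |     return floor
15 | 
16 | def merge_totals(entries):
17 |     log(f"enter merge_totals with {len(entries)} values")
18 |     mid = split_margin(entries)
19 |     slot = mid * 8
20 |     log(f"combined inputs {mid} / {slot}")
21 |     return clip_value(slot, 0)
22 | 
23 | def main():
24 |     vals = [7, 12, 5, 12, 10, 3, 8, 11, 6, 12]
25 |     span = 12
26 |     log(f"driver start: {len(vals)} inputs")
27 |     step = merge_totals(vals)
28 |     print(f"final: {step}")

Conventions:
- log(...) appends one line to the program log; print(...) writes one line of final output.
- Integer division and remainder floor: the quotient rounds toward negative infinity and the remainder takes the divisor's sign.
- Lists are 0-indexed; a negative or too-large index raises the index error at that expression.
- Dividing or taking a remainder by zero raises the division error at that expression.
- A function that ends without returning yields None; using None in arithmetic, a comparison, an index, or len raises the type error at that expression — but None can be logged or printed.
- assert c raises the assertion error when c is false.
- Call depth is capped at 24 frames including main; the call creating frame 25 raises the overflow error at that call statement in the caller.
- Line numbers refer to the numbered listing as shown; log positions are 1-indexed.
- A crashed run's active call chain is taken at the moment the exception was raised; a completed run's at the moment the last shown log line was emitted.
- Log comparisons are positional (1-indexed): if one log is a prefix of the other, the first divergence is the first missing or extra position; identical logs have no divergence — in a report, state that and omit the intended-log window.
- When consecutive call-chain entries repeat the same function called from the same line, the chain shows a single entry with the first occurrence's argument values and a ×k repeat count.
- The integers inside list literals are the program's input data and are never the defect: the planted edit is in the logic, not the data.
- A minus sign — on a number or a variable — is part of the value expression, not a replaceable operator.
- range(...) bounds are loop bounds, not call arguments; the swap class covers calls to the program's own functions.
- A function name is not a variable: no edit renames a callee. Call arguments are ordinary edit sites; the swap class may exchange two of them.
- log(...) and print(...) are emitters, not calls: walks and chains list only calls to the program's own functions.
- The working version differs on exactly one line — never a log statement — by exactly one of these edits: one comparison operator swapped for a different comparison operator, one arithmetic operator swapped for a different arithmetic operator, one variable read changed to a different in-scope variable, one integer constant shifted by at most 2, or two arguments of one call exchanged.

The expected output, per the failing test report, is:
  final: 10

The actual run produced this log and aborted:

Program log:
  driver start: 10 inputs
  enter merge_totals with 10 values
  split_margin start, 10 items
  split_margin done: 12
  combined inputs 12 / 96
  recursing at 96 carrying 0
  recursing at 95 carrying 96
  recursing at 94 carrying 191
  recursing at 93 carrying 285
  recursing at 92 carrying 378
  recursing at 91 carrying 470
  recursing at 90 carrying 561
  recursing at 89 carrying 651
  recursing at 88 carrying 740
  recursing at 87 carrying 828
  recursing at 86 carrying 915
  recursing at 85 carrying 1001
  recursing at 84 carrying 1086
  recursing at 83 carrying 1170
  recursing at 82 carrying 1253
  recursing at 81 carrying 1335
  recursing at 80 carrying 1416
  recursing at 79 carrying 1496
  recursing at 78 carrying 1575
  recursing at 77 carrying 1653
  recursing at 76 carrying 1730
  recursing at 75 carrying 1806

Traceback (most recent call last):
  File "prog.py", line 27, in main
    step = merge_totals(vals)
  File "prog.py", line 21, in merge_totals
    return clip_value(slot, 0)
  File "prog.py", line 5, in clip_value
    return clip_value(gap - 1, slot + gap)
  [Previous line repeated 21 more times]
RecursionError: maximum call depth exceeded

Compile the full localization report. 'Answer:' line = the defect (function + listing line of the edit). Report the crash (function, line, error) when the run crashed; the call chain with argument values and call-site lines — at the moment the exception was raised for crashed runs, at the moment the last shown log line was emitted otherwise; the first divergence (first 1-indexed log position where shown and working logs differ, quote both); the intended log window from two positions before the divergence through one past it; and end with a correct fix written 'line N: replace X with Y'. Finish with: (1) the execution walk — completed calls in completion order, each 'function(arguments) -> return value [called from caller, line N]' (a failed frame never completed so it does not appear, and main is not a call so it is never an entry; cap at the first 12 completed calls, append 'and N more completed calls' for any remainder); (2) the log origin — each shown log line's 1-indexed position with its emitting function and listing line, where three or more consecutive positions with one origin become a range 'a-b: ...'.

Answer: the defect is in merge_totals at line 19.
Key fact: The earliest visible damage is log position 5 — 'combined inputs 12 / 96' rather than the intended 'combined inputs 12 / 4'.
Crash: clip_value, line 5, RecursionError.
Call chain: main -> merge_totals([7, 12, 5, 12, 10, 3, 8, 11, 6, 12]) (called at line 27) -> clip_value(96, 0) (called at line 21) -> clip_value(95, 96) (called at line 5) ×21.
First divergence: at position 5 the run shows 'combined inputs 12 / 96' where the working version logs 'combined inputs 12 / 4'.
Intended log window:
  3: split_margin start, 10 items
  4: split_margin done: 12
  5: combined inputs 12 / 4
  6: recursing at 4 carrying 0
Execution walk:
  split_margin([7, 12, 5, 12, 10, 3, 8, 11, 6, 12]) -> 12  [called from merge_totals, line 18]
Log origins:
  1: emitted by main (line 26)
  2: emitted by merge_totals (line 17)
  3: emitted by split_margin (line 8)
  4: emitted by split_margin (line 13)
  5: emitted by merge_totals (line 20)
  6-27: emitted by clip_value (line 4)
A correct fix: line 19: replace `*` with `%`.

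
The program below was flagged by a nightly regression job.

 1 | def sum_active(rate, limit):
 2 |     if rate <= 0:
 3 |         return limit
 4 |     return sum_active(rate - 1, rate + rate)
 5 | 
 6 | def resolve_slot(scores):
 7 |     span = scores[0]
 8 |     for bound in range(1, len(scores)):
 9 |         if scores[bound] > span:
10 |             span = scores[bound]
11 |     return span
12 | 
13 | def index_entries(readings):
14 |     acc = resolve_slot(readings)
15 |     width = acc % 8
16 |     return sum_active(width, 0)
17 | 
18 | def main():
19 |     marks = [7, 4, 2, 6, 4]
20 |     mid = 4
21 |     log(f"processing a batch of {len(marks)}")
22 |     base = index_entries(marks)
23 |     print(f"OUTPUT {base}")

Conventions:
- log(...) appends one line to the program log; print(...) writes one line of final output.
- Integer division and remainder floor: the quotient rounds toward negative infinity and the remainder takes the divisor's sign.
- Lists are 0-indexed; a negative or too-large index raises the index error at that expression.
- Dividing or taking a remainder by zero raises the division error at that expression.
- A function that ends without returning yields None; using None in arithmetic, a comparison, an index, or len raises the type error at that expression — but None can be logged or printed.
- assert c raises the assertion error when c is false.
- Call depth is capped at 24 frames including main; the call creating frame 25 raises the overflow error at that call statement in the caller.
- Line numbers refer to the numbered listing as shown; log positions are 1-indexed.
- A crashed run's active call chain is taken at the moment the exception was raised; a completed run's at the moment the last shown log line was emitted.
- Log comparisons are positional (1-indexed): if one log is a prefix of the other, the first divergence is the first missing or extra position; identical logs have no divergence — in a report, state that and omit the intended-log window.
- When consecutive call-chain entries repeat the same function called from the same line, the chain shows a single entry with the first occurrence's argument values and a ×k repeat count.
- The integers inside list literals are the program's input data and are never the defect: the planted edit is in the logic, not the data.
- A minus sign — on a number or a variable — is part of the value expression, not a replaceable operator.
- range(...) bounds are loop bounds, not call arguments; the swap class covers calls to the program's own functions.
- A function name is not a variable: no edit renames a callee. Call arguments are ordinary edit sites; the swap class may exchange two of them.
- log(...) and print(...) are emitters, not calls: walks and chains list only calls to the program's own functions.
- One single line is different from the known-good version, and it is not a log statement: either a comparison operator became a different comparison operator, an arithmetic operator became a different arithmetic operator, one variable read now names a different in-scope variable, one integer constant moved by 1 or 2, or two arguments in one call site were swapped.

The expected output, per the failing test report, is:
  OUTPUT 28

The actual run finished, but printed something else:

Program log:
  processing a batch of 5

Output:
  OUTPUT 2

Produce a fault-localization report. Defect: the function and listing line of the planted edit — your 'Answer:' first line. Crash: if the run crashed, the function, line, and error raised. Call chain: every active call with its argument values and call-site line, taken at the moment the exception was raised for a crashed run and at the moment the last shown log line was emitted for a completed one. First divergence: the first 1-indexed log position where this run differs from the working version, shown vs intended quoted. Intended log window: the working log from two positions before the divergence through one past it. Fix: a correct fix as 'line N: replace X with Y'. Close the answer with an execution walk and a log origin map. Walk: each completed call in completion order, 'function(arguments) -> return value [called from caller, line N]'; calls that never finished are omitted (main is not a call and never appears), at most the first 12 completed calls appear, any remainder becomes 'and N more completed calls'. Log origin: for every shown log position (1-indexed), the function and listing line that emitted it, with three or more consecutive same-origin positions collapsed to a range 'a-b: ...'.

Answer: the defect is in sum_active at line 4.
Key observation: Every logged value matches the working version; the printed result is what differs.
Call chain: main.
First divergence: none; the two logs match at every position.
Execution walk:
  resolve_slot([7, 4, 2, 6, 4]) -> 7  [called from index_entries, line 14]
  sum_active(0, 2) -> 2  [called from sum_active, line 4]
  sum_active(1, 4) -> 2  [called from sum_active, line 4]
  sum_active(2, 6) -> 2  [called from sum_active, line 4]
  sum_active(3, 8) -> 2  [called from sum_active, line 4]
  sum_active(4, 10) -> 2  [called from sum_active, line 4]
  sum_active(5, 12) -> 2  [called from sum_active, line 4]
  sum_active(6, 14) -> 2  [called from sum_active, line 4]
  sum_active(7, 0) -> 2  [called from index_entries, line 16]
  index_entries([7, 4, 2, 6, 4]) -> 2  [called from main, line 22]
Log line origins:
  1: emitted by main (line 21)
A correct fix: line 4: replace `rate + rate` with `limit + rate`.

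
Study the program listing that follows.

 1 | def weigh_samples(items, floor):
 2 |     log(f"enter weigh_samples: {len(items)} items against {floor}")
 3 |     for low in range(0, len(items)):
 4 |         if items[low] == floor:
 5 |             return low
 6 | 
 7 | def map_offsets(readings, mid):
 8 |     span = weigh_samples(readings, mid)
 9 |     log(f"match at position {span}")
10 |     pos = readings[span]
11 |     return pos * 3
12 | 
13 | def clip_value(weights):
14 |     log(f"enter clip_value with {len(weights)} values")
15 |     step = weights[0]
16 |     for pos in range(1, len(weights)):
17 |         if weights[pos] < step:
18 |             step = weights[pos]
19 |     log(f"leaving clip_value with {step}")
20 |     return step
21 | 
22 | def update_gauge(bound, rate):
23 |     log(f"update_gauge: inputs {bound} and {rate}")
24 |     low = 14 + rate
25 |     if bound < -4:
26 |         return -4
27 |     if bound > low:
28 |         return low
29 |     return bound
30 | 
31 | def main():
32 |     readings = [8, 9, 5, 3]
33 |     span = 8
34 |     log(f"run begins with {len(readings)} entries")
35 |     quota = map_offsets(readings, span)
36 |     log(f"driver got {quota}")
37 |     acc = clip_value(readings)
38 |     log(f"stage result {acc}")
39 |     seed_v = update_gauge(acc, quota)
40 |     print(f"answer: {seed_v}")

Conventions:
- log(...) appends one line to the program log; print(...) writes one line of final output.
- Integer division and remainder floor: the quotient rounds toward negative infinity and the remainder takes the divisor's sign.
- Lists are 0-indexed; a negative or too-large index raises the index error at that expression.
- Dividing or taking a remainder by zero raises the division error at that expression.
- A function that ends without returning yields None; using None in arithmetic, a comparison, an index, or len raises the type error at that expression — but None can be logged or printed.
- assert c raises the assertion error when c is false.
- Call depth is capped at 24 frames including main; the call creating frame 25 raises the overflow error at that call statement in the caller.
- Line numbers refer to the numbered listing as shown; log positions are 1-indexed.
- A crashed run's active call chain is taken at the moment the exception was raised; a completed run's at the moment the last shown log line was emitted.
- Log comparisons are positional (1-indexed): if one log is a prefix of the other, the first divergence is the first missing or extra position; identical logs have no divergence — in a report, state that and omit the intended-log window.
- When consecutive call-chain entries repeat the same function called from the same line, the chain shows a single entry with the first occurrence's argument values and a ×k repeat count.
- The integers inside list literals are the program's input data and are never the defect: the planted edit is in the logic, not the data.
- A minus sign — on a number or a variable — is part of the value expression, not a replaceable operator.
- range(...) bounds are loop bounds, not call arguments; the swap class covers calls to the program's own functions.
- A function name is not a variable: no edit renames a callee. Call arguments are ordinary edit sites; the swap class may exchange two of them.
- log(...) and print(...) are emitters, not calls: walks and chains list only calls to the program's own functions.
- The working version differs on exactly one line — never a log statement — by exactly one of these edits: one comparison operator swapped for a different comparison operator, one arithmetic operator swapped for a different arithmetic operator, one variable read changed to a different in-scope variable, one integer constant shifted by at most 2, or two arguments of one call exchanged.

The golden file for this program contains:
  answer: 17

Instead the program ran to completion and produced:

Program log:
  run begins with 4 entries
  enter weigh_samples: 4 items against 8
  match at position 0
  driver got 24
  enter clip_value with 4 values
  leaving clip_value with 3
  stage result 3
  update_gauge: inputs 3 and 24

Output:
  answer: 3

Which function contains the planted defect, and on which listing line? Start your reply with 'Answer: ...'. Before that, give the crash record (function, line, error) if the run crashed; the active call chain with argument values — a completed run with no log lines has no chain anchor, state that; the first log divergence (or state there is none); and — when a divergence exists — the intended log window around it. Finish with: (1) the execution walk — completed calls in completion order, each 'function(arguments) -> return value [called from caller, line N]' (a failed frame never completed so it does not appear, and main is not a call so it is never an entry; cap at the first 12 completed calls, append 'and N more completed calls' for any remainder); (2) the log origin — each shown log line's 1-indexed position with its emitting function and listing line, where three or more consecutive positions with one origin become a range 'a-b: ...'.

Answer: the defect is in main at line 39.
Key observation: Log line 8 is where behavior first shows: 'update_gauge: inputs 3 and 24' appears instead of 'update_gauge: inputs 24 and 3'.
Call chain: main -> update_gauge(3, 24) (called at line 39).
First divergence: at position 8 the run shows 'update_gauge: inputs 3 and 24' where the working version logs 'update_gauge: inputs 24 and 3'.
Intended log window:
  6: leaving clip_value with 3
  7: stage result 3
  8: update_gauge: inputs 24 and 3
Execution walk:
  weigh_samples([8, 9, 5, 3], 8) -> 0  [called from map_offsets, line 8]
  map_offsets([8, 9, 5, 3], 8) -> 24  [called from main, line 35]
  clip_value([8, 9, 5, 3]) -> 3  [called from main, line 37]
  update_gauge(3, 24) -> 3  [called from main, line 39]
Log origin:
  1: from main, line 34
  2: from weigh_samples, line 2
  3: from map_offsets, line 9
  4: from main, line 36
  5: from clip_value, line 14
  6: from clip_value, line 19
  7: from main, line 38
  8: from update_gauge, line 23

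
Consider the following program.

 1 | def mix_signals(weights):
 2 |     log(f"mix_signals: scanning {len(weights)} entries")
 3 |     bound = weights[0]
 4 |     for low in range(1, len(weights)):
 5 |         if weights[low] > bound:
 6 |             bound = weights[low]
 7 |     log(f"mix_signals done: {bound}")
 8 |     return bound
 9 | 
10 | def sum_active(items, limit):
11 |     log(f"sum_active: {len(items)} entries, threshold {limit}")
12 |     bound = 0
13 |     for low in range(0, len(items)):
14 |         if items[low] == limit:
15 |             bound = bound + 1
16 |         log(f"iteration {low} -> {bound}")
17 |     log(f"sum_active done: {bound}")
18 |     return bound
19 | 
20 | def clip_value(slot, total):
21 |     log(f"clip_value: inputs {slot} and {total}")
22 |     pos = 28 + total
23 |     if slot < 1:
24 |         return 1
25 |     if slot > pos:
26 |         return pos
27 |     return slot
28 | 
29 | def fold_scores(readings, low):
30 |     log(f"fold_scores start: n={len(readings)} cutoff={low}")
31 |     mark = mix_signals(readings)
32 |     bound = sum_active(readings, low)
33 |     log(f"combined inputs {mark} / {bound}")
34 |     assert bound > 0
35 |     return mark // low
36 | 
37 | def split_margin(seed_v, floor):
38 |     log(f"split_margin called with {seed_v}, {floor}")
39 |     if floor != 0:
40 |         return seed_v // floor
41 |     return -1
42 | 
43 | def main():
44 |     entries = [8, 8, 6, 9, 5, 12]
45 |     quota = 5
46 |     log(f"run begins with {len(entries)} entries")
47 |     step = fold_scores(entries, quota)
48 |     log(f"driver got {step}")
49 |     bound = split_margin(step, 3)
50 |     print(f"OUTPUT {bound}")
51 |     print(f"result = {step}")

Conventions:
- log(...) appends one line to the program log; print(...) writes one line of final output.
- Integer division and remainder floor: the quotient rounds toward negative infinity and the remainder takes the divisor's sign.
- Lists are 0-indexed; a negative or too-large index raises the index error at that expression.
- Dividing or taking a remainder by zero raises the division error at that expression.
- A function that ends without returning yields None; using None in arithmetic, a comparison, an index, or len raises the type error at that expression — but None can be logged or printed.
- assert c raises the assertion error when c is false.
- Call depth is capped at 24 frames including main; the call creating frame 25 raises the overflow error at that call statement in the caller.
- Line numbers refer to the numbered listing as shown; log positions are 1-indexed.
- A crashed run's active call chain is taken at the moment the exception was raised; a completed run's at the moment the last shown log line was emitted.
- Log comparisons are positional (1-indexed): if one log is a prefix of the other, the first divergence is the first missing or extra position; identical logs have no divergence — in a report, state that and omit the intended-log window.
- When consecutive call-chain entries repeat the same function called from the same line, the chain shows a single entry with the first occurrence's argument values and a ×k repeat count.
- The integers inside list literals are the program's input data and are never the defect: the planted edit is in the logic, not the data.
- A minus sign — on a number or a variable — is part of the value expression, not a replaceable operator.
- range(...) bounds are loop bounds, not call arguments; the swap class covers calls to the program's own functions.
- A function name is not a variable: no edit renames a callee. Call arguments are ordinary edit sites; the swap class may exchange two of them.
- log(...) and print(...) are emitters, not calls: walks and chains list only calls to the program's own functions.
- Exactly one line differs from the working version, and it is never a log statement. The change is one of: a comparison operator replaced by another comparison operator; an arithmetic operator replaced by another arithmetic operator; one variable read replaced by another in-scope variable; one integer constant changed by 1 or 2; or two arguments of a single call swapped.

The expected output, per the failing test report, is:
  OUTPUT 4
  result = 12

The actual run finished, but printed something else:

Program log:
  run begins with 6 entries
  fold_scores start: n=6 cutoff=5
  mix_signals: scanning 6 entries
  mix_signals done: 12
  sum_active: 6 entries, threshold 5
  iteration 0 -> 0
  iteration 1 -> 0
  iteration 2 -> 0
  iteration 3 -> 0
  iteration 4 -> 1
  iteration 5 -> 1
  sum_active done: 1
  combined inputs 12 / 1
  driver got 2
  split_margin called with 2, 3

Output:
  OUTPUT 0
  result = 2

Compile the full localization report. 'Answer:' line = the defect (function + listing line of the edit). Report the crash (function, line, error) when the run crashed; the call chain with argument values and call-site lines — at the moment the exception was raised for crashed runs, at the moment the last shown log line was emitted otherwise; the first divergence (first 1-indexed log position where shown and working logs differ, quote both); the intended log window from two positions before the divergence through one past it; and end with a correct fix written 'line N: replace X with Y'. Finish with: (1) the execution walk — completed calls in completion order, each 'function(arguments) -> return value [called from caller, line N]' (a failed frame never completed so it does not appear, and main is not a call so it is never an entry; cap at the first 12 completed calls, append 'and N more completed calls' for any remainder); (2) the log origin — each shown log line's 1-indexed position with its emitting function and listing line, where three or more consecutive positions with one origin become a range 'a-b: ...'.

Answer: the defect is in fold_scores at line 35.
Core observation: At log position 14 the runs split — shown 'driver got 2', but the working version logs 'driver got 12'.
Call chain: main -> split_margin(2, 3) (called at line 49).
First divergence: position 14; shown 'driver got 2' vs intended 'driver got 12'.
Intended log window:
  12: sum_active done: 1
  13: combined inputs 12 / 1
  14: driver got 12
  15: split_margin called with 12, 3
Execution walk:
  mix_signals([8, 8, 6, 9, 5, 12]) -> 12  [called from fold_scores, line 31]
  sum_active([8, 8, 6, 9, 5, 12], 5) -> 1  [called from fold_scores, line 32]
  fold_scores([8, 8, 6, 9, 5, 12], 5) -> 2  [called from main, line 47]
  split_margin(2, 3) -> 0  [called from main, line 49]
Origin of each log line:
  1: emitted by main (line 46)
  2: emitted by fold_scores (line 30)
  3: emitted by mix_signals (line 2)
  4: emitted by mix_signals (line 7)
  5: emitted by sum_active (line 11)
  6-11: emitted by sum_active (line 16)
  12: emitted by sum_active (line 17)
  13: emitted by fold_scores (line 33)
  14: emitted by main (line 48)
  15: emitted by split_margin (line 38)
A correct fix: line 35: replace `low` with `bound`.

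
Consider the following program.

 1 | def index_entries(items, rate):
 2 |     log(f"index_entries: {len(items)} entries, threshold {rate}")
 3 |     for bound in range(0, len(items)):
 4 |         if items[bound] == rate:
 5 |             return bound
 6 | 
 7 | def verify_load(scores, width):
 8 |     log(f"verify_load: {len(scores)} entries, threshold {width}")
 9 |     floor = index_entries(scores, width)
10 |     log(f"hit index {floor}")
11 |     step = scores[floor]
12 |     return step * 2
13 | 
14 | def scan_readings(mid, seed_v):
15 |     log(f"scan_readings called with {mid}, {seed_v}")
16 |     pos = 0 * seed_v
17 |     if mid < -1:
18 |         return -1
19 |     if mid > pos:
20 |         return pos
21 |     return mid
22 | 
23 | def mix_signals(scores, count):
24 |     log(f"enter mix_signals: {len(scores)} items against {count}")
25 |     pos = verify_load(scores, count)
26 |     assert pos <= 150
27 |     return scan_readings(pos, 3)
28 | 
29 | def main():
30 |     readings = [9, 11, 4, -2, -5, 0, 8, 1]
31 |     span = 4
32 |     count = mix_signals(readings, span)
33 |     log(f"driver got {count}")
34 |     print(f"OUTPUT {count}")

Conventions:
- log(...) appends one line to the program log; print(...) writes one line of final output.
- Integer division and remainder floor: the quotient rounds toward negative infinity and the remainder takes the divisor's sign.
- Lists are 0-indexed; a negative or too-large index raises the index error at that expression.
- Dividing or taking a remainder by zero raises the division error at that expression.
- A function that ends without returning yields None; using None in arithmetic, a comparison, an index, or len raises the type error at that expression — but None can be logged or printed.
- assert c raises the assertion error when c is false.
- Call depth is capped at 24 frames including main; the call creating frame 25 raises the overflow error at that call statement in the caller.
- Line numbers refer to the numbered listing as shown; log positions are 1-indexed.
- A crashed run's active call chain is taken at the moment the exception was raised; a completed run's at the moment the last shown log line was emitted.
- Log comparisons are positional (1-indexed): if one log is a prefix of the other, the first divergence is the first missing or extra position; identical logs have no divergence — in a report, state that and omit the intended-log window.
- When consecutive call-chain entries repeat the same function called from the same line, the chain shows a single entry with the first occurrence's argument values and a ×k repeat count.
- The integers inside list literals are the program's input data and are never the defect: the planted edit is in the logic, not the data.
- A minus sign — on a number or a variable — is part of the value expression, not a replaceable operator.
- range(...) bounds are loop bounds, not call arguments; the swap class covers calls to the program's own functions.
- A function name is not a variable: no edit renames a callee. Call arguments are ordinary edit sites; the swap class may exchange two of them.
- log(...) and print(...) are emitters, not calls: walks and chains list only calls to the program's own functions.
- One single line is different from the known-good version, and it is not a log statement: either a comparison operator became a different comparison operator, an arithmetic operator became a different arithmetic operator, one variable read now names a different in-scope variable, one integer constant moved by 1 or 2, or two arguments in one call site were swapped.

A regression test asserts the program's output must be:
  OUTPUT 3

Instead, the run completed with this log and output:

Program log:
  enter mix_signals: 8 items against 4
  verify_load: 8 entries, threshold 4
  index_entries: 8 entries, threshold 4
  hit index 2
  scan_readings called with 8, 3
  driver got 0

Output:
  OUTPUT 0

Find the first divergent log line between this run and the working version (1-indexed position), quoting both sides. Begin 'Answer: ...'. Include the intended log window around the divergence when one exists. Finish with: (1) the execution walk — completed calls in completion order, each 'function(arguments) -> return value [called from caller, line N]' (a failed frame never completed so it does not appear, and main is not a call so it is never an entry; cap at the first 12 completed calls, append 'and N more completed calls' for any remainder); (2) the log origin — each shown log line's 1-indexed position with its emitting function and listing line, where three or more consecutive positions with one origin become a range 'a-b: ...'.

Answer: position 6; shown 'driver got 0' vs intended 'driver got 3'.
Intended log window:
  4: hit index 2
  5: scan_readings called with 8, 3
  6: driver got 3
Execution walk:
  index_entries([9, 11, 4, -2, -5, 0, 8, 1], 4) -> 2  [called from verify_load, line 9]
  verify_load([9, 11, 4, -2, -5, 0, 8, 1], 4) -> 8  [called from mix_signals, line 25]
  scan_readings(8, 3) -> 0  [called from mix_signals, line 27]
  mix_signals([9, 11, 4, -2, -5, 0, 8, 1], 4) -> 0  [called from main, line 32]
Log origin:
  1: emitted by mix_signals (line 24)
  2: emitted by verify_load (line 8)
  3: emitted by index_entries (line 2)
  4: emitted by verify_load (line 10)
  5: emitted by scan_readings (line 15)
  6: emitted by main (line 33)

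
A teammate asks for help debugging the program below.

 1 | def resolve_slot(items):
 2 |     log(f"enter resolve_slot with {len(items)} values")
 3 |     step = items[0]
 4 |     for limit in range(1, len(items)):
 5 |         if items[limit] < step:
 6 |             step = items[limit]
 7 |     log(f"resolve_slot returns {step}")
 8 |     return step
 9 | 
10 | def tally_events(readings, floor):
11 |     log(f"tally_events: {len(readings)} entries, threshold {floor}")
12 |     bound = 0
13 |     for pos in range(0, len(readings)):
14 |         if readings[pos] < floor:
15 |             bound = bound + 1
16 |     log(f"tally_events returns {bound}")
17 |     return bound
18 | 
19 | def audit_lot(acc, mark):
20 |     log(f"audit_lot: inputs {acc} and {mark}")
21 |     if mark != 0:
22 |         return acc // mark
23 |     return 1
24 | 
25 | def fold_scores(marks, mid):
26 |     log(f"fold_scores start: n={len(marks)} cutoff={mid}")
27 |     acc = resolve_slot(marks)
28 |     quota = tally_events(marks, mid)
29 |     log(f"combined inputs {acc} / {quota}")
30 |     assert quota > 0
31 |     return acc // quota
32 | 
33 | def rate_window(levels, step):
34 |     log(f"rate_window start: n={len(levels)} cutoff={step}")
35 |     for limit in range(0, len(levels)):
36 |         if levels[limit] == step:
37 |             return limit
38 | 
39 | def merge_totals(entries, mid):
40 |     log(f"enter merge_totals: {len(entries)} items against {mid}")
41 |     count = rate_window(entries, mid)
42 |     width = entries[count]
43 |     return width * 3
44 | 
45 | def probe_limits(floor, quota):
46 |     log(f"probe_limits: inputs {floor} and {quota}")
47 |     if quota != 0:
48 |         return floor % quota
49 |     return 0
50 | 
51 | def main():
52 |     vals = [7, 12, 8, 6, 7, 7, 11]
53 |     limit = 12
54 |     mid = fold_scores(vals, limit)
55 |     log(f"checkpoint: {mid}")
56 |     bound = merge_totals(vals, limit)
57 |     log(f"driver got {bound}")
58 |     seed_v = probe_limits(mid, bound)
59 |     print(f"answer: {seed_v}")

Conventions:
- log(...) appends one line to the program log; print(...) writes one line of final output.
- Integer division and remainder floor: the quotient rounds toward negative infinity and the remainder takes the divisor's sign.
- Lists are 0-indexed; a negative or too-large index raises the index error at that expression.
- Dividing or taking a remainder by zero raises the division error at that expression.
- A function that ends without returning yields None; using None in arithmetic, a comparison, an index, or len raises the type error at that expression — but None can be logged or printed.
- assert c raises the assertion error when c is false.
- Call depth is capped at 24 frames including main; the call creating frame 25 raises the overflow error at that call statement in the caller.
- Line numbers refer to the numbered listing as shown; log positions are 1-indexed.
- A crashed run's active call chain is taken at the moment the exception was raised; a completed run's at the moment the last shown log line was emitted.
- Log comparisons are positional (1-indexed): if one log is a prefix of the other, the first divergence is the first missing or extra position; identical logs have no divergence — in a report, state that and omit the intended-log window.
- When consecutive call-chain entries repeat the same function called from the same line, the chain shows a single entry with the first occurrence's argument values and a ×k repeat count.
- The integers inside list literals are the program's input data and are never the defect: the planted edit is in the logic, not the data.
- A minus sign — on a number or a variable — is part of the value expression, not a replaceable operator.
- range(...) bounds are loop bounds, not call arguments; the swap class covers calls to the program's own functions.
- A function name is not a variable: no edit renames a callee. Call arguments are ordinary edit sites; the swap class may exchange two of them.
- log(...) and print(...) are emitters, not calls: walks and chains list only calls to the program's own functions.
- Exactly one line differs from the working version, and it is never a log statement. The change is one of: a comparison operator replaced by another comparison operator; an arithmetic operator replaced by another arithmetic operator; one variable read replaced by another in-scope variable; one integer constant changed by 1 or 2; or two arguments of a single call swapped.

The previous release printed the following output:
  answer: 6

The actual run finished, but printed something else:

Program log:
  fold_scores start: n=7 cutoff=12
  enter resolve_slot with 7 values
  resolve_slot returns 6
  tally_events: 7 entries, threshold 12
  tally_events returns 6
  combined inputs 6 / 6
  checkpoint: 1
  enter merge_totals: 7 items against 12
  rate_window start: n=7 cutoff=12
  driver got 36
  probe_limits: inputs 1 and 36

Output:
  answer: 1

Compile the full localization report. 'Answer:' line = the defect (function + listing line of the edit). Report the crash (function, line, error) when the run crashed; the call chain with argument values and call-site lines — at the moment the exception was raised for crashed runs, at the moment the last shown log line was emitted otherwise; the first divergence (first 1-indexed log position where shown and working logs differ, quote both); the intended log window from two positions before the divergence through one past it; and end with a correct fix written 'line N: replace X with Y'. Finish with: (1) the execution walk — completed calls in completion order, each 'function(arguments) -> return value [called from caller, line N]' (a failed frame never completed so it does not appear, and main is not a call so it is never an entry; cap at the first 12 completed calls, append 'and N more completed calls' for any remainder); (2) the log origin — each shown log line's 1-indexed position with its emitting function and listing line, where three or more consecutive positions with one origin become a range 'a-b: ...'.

Answer: the defect is in tally_events at line 14.
Key fact: The log first diverges at position 5: the faulty run prints 'tally_events returns 6' where the working version prints 'tally_events returns 1'.
Call chain: main -> probe_limits(1, 36) (called at line 58).
First divergence: position 5; shown 'tally_events returns 6' vs intended 'tally_events returns 1'.
Intended log window:
  3: resolve_slot returns 6
  4: tally_events: 7 entries, threshold 12
  5: tally_events returns 1
  6: combined inputs 6 / 1
Execution walk:
  resolve_slot([7, 12, 8, 6, 7, 7, 11]) -> 6  [called from fold_scores, line 27]
  tally_events([7, 12, 8, 6, 7, 7, 11], 12) -> 6  [called from fold_scores, line 28]
  fold_scores([7, 12, 8, 6, 7, 7, 11], 12) -> 1  [called from main, line 54]
  rate_window([7, 12, 8, 6, 7, 7, 11], 12) -> 1  [called from merge_totals, line 41]
  merge_totals([7, 12, 8, 6, 7, 7, 11], 12) -> 36  [called from main, line 56]
  probe_limits(1, 36) -> 1  [called from main, line 58]
Log origins:
  1: emitted by fold_scores (line 26)
  2: emitted by resolve_slot (line 2)
  3: emitted by resolve_slot (line 7)
  4: emitted by tally_events (line 11)
  5: emitted by tally_events (line 16)
  6: emitted by fold_scores (line 29)
  7: emitted by main (line 55)
  8: emitted by merge_totals (line 40)
  9: emitted by rate_window (line 34)
  10: emitted by main (line 57)
  11: emitted by probe_limits (line 46)
A correct fix: line 14: replace `<` with `==`.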